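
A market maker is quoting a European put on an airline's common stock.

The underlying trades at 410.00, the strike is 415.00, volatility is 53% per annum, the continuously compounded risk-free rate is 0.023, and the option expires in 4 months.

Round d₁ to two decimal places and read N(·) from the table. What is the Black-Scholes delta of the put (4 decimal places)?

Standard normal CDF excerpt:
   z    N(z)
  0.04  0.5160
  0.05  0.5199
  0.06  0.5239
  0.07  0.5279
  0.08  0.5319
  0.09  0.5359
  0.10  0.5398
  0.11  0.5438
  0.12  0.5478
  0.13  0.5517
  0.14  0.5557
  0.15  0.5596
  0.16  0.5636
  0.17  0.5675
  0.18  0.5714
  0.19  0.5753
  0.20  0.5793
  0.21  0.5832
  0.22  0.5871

σ√T = 0.53·√0.3333 = 0.3060
d₁ = [ln(410/415) + (0.023 + 0.53²/2)·0.3333] / 0.3060 = [-0.0121 + 0.0545] / 0.3060 = 0.1384 which rounds to 0.14
N(d₁) = N(0.14) = 0.5557
Δ_put = N(d₁) − 1 = 0.5557 − 1 = -0.4443

-0.4443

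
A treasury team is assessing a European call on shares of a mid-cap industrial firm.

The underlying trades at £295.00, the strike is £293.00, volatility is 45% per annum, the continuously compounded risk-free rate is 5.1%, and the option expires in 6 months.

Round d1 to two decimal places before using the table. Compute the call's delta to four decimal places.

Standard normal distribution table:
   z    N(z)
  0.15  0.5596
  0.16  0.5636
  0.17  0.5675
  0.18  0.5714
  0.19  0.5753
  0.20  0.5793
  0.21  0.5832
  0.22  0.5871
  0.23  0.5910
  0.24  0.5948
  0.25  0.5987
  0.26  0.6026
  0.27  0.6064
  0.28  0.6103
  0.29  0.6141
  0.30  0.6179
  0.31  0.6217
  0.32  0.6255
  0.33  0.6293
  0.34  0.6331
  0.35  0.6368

0.6026

σ√T = 0.45·√0.5 = 0.3182
ln(S/K) + (r + σ²/2)T = ln(295/293) + (0.051 + 0.45²/2)·0.5 = 0.0068 + 0.0761 = 0.0829
d₁ = 0.0829 / 0.3182 = 0.2606 → 0.26
N(d₁) = N(0.26) = 0.6026
Δ_call = N(d₁) = 0.6026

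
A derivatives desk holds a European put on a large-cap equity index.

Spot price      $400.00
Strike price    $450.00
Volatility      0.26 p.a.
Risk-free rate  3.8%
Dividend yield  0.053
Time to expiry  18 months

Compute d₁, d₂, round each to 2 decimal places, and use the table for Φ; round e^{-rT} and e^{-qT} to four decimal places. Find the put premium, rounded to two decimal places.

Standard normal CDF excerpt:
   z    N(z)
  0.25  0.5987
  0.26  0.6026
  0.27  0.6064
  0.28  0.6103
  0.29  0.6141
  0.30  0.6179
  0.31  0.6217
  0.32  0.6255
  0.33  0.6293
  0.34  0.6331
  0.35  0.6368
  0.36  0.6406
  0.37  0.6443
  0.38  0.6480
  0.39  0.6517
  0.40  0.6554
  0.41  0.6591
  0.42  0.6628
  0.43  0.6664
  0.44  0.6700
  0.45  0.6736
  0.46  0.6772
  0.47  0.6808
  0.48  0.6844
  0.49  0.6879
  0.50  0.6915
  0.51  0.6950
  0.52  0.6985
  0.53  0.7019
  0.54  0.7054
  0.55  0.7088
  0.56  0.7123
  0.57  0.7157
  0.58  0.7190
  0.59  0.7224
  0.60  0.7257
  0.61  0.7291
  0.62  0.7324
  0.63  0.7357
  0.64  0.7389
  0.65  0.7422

T = 1.5;  σ√T = 0.3184
d₁ = [ln(400/450) + (0.038 − 0.053 + 0.26²/2)·1.5] / 0.3184 = [-0.1178 + 0.0282] / 0.3184 = -0.2813 ≈ -0.28
d₂ = d₁ − σ√T = -0.2813 − 0.3184 = -0.5998 ≈ -0.60
exp(−qT) = exp(−0.053·1.5) = 0.9236;  exp(−rT) = exp(−0.038·1.5) = 0.9446
N(−d₂) = N(0.60) = 0.7257;  N(−d₁) = N(0.28) = 0.6103
P = 450·0.9446·0.7257 − 400·0.9236·0.6103 = 308.4733 − 225.4692 = 83.0041

$83.00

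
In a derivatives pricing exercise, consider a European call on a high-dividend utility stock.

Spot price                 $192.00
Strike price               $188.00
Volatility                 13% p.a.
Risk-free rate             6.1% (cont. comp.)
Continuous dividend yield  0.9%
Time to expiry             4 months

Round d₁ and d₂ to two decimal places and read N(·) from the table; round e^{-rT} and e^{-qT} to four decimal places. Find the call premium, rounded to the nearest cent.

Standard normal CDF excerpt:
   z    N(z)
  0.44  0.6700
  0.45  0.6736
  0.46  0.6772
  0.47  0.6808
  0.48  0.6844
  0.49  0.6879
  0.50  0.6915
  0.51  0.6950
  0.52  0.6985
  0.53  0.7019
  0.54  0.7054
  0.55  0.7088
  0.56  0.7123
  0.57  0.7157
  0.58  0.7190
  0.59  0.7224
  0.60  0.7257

T = 0.3333;  σ√T = 0.0751
d₁ = [ln(192/188) + (0.061 − 0.009 + ½·0.13²)·0.3333] / (σ√T) = (0.0211 + 0.0201) / 0.0751 = 0.5490 ≈ 0.55
d₂ = 0.5490 − 0.0751 = 0.4739 ≈ 0.47
e^(−qT) = e^(−0.009·0.3333) = 0.9970;  e^(−rT) = e^(−0.061·0.3333) = 0.9799
N(d₁) = N(0.55) = 0.7088;  N(d₂) = N(0.47) = 0.6808
C = 192·0.9970·0.7088 − 188·0.9799·0.6808 = 135.6813 − 125.4178 = 10.2635

$10.26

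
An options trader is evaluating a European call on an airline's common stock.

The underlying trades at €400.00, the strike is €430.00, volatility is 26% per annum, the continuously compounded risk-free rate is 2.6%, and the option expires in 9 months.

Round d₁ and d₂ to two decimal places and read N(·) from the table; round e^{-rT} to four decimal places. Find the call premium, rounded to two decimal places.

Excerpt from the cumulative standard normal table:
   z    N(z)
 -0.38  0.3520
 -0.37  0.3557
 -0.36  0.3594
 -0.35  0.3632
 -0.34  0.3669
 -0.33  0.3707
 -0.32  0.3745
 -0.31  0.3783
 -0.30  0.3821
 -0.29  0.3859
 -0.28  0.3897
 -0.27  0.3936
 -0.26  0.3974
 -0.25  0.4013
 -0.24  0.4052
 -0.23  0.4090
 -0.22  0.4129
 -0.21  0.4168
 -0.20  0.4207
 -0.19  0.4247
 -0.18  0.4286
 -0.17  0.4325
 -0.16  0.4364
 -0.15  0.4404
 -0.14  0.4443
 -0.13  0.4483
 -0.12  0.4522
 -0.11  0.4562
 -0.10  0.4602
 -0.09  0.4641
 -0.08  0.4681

€27.72

T = 0.75;  σ√T = 0.2252
d₁ = [ln(400/430) + (0.026 + ½·0.26²)·0.75] / (σ√T) = (-0.0723 + 0.0449) / 0.2252 = -0.1220 ⇒ -0.12
d₂ = -0.1220 − 0.2252 = -0.3472 ⇒ -0.35
e^(−rT) = e^(−0.026·0.75) = 0.9807
C = 400·N(-0.12) − 430·0.9807·N(-0.35) = 400·0.4522 − 430·0.9807·0.3632 = 180.8800 − 153.1618 = 27.7182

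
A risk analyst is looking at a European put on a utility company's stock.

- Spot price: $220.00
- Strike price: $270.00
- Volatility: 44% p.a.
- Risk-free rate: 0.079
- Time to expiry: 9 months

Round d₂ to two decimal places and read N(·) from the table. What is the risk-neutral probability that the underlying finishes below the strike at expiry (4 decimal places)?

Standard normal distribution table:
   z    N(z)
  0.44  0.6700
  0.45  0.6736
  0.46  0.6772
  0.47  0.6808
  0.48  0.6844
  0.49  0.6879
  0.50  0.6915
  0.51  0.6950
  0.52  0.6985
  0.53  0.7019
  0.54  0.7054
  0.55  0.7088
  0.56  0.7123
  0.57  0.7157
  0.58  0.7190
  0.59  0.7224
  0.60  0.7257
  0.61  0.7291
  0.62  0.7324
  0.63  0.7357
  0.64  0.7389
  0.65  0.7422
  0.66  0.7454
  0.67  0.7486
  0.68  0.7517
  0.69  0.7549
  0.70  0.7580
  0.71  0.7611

0.7157

T = 0.75;  σ√T = 0.3811
ln(S/K) + (r + σ²/2)T = ln(220/270) + (0.079 + 0.44²/2)·0.75 = -0.2048 + 0.1319 = -0.0729
d₁ = -0.0729 / 0.3811 = -0.1914 which rounds to -0.19
d₂ = d₁ − σ√T = -0.1914 − 0.3811 = -0.5725 which rounds to -0.57
Pr(exercise) under Q = N(−d₂) = N(0.57) = 0.7157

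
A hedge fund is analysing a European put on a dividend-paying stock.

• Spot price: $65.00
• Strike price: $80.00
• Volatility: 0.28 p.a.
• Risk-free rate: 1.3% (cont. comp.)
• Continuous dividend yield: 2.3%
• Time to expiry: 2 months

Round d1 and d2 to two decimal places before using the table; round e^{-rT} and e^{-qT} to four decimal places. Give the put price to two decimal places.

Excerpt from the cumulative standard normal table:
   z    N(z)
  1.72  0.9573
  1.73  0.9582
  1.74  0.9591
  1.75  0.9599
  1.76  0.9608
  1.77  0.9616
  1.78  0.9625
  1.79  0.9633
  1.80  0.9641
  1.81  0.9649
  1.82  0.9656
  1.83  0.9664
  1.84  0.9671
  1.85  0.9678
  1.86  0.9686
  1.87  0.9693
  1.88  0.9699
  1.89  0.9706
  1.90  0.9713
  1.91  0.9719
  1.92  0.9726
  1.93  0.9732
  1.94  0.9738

$15.21

σ√T = 0.28 × 0.4082 = 0.1143
d₁ = [ln(65/80) + (0.013 − 0.023 + 0.28²/2)·0.1667] / 0.1143 = [-0.2076 + 0.0049] / 0.1143 = -1.7739 which rounds to -1.77
d₂ = d₁ − σ√T = -1.7739 − 0.1143 = -1.8882 which rounds to -1.89
exp(−qT) = exp(−0.023·0.1667) = 0.9962;  exp(−rT) = exp(−0.013·0.1667) = 0.9978
N(−d₂) = N(1.89) = 0.9706;  N(−d₁) = N(1.77) = 0.9616
P = 80·0.9978·0.9706 − 65·0.9962·0.9616 = 77.4772 − 62.2665 = 15.2107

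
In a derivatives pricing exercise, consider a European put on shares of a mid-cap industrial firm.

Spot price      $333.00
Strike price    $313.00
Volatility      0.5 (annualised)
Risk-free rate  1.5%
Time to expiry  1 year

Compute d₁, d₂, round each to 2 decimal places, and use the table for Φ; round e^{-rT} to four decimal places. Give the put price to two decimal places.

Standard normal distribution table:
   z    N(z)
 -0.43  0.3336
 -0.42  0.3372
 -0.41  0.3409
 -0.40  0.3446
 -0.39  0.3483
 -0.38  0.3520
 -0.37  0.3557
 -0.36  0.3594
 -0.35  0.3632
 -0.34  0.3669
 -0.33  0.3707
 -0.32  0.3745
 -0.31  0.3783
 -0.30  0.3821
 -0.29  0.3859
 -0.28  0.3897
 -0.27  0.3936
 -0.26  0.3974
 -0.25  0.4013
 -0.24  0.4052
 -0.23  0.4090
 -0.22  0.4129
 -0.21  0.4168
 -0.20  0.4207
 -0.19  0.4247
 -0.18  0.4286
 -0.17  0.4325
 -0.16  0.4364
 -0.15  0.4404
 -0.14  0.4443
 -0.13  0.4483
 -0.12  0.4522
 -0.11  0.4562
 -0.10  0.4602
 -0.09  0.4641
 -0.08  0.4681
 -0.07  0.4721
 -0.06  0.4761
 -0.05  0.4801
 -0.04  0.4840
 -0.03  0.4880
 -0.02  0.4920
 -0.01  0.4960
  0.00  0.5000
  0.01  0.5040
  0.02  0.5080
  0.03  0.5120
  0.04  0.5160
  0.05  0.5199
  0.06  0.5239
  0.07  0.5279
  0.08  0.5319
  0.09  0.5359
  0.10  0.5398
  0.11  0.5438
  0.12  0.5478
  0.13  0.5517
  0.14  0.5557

σ√T = 0.5 × 1.0000 = 0.5000
d₁ = [ln(333/313) + (0.015 + ½·0.5²)·1] / (σ√T) = (0.0619 + 0.1400) / 0.5000 = 0.4039 ≈ 0.40
d₂ = 0.4039 − 0.5000 = -0.0961 ≈ -0.10
e^(−rT) = e^(−0.015·1) = 0.9851
N(−d₂) = N(0.10) = 0.5398;  N(−d₁) = N(-0.40) = 0.3446
P = 313·0.9851·0.5398 − 333·0.3446 = 166.4399 − 114.7518 = 51.6881

$51.69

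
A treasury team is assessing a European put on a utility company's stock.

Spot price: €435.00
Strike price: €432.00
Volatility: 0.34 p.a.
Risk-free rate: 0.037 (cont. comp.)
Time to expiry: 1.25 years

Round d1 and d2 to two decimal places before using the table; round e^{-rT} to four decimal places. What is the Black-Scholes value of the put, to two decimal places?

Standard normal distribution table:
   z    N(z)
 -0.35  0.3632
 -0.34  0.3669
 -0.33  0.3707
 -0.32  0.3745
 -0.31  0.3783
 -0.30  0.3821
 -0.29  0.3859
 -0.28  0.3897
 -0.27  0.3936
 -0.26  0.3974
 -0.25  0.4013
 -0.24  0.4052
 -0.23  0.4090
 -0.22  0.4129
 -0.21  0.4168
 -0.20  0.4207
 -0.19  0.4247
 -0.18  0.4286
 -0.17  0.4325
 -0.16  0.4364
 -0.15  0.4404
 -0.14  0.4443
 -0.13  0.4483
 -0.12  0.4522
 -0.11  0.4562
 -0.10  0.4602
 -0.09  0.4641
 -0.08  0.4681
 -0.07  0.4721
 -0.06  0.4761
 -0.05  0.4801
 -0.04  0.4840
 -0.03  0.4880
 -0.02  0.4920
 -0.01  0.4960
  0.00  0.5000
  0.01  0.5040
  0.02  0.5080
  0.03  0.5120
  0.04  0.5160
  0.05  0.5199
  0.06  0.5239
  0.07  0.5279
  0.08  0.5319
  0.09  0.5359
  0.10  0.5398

€53.19

T = 1.25;  σ√T = 0.3801
d₁ = [ln(435/432) + (0.037 + 0.34²/2)·1.25] / 0.3801 = [0.0069 + 0.1185] / 0.3801 = 0.3299 ≈ 0.33
d₂ = d₁ − σ√T = 0.3299 − 0.3801 = -0.0502 ≈ -0.05
exp(−rT) = exp(−0.037·1.25) = 0.9548
P = 432·0.9548·N(0.05) − 435·N(-0.33) = 432·0.9548·0.5199 − 435·0.3707 = 214.4450 − 161.2545 = 53.1905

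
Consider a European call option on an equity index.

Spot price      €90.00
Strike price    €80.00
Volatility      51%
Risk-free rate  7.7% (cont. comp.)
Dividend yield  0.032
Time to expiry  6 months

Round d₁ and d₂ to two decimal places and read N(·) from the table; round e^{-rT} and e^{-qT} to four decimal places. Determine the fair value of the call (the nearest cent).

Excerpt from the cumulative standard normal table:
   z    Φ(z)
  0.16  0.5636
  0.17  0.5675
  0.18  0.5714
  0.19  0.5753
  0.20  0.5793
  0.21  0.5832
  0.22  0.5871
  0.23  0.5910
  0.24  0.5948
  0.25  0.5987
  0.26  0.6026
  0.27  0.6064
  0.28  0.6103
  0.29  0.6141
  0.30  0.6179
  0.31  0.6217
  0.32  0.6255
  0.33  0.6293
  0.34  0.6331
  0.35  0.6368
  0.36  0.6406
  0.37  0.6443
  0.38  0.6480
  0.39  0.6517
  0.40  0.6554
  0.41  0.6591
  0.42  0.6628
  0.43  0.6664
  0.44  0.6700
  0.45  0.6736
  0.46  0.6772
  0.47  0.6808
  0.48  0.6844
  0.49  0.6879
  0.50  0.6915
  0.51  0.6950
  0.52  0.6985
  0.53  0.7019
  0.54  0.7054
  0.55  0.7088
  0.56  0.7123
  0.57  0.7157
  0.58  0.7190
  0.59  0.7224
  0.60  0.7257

€18.50

σ√T = 0.51 × 0.7071 = 0.3606
d₁ = [ln(90/80) + (0.077 − 0.032 + 0.51²/2)·0.5] / 0.3606 = [0.1178 + 0.0875] / 0.3606 = 0.5693 → 0.57
d₂ = d₁ − σ√T = 0.5693 − 0.3606 = 0.2087 → 0.21
exp(−qT) = exp(−0.032·0.5) = 0.9841;  exp(−rT) = exp(−0.077·0.5) = 0.9622
C = 90·0.9841·N(0.57) − 80·0.9622·N(0.21) = 90·0.9841·0.7157 − 80·0.9622·0.5832 = 63.3888 − 44.8924 = 18.4964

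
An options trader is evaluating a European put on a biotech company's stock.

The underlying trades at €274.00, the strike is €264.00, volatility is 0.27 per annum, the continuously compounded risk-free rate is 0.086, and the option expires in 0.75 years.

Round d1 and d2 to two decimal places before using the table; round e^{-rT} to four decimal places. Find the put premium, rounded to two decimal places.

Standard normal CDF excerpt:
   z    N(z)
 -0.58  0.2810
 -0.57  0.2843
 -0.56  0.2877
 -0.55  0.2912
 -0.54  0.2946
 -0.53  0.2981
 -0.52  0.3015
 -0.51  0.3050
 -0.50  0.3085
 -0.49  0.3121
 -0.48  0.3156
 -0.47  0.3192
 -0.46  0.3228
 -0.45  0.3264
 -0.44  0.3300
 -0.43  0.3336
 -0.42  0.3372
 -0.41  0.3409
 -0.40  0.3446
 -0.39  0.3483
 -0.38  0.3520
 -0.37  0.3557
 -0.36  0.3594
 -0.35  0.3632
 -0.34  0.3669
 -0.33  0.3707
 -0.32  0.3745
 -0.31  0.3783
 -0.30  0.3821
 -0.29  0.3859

T = 0.75;  σ√T = 0.2338
ln(S/K) + (r + σ²/2)T = ln(274/264) + (0.086 + 0.27²/2)·0.75 = 0.0372 + 0.0918 = 0.1290
d₁ = 0.1290 / 0.2338 = 0.5518 which rounds to 0.55
d₂ = d₁ − σ√T = 0.5518 − 0.2338 = 0.3179 which rounds to 0.32
e^(−rT) = e^(−0.086·0.75) = 0.9375
P = 264·0.9375·N(-0.32) − 274·N(-0.55) = 264·0.9375·0.3745 − 274·0.2912 = 92.6887 − 79.7888 = 12.8999

€12.90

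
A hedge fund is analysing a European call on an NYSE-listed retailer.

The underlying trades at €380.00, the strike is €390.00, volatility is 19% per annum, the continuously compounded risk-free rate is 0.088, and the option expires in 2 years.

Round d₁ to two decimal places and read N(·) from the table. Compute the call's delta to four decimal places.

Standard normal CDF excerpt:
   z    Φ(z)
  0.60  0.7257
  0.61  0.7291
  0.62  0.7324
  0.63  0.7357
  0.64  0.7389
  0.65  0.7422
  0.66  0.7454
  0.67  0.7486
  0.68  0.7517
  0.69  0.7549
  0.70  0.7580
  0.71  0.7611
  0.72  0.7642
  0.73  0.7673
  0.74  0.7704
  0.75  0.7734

0.7549

σ√T = 0.19 × 1.4142 = 0.2687
d₁ = [ln(380/390) + (0.088 + ½·0.19²)·2] / (σ√T) = (-0.0260 + 0.2121) / 0.2687 = 0.6927 ⇒ 0.69
N(d₁) = N(0.69) = 0.7549
Δ_call = N(d₁) = 0.7549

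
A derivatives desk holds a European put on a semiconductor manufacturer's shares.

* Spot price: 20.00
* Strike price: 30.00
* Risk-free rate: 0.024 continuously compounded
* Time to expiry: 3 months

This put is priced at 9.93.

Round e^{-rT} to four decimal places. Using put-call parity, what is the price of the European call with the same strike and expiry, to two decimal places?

e^(−rT) = e^(−0.024·0.25) = 0.9940
Put-call parity: C − P = S − K·e^(−rT) = 20 − 30·0.9940 = 20 − 29.8200 = -9.8200
C = P + (C − P) = 9.93 + (-9.8200) = 0.1100

0.11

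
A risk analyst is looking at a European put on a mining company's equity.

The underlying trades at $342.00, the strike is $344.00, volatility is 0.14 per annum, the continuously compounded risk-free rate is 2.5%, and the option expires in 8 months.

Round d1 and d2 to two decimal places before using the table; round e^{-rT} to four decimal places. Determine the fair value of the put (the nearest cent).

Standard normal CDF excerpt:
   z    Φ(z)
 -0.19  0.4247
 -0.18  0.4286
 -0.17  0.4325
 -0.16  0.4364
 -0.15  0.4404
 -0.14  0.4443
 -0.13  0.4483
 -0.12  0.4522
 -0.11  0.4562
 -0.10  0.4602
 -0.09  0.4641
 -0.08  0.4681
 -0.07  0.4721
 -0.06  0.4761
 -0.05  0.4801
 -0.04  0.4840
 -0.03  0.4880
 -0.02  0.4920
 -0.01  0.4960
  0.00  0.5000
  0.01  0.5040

$13.13

σ√T = 0.14·√0.6667 = 0.1143
d₁ = [ln(342/344) + (0.025 + ½·0.14²)·0.6667] / (σ√T) = (-0.0058 + 0.0232) / 0.1143 = 0.1519 → 0.15
d₂ = 0.1519 − 0.1143 = 0.0376 → 0.04
exp(−rT) = exp(−0.025·0.6667) = 0.9835
P = 344·0.9835·N(-0.04) − 342·N(-0.15) = 344·0.9835·0.4840 − 342·0.4404 = 163.7488 − 150.6168 = 13.1320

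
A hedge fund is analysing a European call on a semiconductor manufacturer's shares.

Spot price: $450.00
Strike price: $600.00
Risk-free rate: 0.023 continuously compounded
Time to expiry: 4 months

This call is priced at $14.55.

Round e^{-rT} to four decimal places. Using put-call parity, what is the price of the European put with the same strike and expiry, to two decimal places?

$159.99

e^(−rT) = e^(−0.023·0.3333) = 0.9924
Put-call parity: C − P = S − K·e^(−rT) = 450 − 600·0.9924 = 450 − 595.4400 = -145.4400
P = C − (C − P) = 14.55 − (-145.4400) = 159.9900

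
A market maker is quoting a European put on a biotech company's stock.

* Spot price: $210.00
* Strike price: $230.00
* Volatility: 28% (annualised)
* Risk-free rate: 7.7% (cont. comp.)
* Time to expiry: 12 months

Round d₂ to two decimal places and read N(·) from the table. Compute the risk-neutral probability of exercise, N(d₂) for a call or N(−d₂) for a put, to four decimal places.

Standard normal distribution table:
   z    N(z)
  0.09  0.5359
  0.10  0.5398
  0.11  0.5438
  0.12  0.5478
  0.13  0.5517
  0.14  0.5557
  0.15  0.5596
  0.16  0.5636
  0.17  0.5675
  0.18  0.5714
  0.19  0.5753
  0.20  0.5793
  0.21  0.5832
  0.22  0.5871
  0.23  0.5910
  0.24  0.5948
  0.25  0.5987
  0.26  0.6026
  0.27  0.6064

T = 1;  σ√T = 0.2800
ln(S/K) + (r + σ²/2)T = ln(210/230) + (0.077 + 0.28²/2)·1 = -0.0910 + 0.1162 = 0.0252
d₁ = 0.0252 / 0.2800 = 0.0901 which rounds to 0.09
d₂ = d₁ − σ√T = 0.0901 − 0.2800 = -0.1899 which rounds to -0.19
Pr(exercise) under Q = N(−d₂) = N(0.19) = 0.5753

0.5753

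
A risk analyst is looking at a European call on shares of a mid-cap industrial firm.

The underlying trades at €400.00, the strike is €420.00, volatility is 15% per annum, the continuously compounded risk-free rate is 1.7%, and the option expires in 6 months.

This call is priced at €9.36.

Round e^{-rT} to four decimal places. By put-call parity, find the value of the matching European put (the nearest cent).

exp(−rT) = exp(−0.017·0.5) = 0.9915
Put-call parity: C − P = S − K·e^(−rT) = 400 − 420·0.9915 = 400 − 416.4300 = -16.4300
P = C − (C − P) = 9.36 − (-16.4300) = 25.7900

€25.79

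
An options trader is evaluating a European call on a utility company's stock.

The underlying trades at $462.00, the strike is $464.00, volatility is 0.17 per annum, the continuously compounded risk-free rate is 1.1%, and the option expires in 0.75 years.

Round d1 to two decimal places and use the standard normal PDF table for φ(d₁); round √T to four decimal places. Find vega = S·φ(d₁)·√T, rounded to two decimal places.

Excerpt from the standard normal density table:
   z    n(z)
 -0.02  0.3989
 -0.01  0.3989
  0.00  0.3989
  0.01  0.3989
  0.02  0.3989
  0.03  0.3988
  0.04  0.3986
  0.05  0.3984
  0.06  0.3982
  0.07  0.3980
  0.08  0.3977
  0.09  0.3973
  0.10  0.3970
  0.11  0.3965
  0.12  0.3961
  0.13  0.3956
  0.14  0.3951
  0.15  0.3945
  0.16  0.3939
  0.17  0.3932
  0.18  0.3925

158.84

T = 0.75;  σ√T = 0.1472
d₁ = [ln(462/464) + (0.011 + ½·0.17²)·0.75] / (σ√T) = (-0.0043 + 0.0191) / 0.1472 = 0.1003 → 0.10
√T = √0.75 = 0.8660
φ(d₁) = φ(0.10) = 0.3970
vega = S·φ(d₁)·√T = 462·0.3970·0.8660 = 158.8365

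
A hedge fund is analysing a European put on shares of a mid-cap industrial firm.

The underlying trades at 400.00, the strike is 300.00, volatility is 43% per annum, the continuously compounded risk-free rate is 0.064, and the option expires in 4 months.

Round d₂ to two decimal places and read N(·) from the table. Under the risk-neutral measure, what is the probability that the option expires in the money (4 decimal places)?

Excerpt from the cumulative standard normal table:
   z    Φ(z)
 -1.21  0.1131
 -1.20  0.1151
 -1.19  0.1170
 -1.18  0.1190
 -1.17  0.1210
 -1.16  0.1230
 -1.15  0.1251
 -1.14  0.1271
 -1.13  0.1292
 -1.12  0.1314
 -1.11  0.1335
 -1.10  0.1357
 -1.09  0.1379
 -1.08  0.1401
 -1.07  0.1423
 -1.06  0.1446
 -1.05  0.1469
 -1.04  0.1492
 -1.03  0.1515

T = 0.3333;  σ√T = 0.2483
d₁ = [ln(400/300) + (0.064 + 0.43²/2)·0.3333] / 0.2483 = [0.2877 + 0.0521] / 0.2483 = 1.3689 → 1.37
d₂ = d₁ − σ√T = 1.3689 − 0.2483 = 1.1206 → 1.12
Risk-neutral Pr[S_T < K] = N(−d₂) = N(-1.12) = 0.1314

0.1314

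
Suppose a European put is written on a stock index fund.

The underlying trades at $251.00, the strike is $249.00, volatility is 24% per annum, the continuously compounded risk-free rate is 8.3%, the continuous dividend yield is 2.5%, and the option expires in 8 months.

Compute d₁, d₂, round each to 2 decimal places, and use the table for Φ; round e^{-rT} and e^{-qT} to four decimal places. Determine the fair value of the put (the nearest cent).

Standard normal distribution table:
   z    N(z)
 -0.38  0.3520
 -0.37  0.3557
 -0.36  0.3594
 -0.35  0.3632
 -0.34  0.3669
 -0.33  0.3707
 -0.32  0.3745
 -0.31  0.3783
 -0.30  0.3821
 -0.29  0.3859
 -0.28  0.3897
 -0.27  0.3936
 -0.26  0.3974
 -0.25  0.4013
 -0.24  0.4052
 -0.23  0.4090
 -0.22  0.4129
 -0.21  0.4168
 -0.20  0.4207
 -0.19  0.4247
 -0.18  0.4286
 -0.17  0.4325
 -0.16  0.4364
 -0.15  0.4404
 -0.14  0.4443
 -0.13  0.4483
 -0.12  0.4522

$14.11

T = 0.6667;  σ√T = 0.1960
d₁ = [ln(251/249) + (0.083 − 0.025 + 0.24²/2)·0.6667] / 0.1960 = [0.0080 + 0.0579] / 0.1960 = 0.3361 ⇒ 0.34
d₂ = d₁ − σ√T = 0.3361 − 0.1960 = 0.1402 ⇒ 0.14
e^(−qT) = e^(−0.025·0.6667) = 0.9835;  e^(−rT) = e^(−0.083·0.6667) = 0.9462
P = 249·0.9462·N(-0.14) − 251·0.9835·N(-0.34) = 249·0.9462·0.4443 − 251·0.9835·0.3669 = 104.6788 − 90.5724 = 14.1064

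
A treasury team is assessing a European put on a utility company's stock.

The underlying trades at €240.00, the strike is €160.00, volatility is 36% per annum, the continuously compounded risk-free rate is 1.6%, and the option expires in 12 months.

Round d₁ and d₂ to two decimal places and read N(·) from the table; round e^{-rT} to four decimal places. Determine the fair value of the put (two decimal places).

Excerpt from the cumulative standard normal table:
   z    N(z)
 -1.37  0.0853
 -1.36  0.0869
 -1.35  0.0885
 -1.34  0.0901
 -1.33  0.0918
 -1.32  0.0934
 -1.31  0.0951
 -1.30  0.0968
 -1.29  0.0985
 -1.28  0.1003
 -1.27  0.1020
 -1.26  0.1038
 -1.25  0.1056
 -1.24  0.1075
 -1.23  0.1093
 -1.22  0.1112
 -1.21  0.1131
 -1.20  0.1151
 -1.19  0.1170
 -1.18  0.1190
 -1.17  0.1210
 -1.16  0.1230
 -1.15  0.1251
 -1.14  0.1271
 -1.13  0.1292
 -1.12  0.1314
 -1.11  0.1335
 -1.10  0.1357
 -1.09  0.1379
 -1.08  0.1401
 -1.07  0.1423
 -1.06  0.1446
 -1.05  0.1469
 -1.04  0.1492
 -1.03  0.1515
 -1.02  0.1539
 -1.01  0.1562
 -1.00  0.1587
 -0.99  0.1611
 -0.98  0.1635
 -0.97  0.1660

€4.13

σ√T = 0.36 × 1.0000 = 0.3600
ln(S/K) + (r + σ²/2)T = ln(240/160) + (0.016 + 0.36²/2)·1 = 0.4055 + 0.0808 = 0.4863
d₁ = 0.4863 / 0.3600 = 1.3507 ≈ 1.35
d₂ = d₁ − σ√T = 1.3507 − 0.3600 = 0.9907 ≈ 0.99
exp(−rT) = exp(−0.016·1) = 0.9841
N(−d₂) = N(-0.99) = 0.1611;  N(−d₁) = N(-1.35) = 0.0885
P = 160·0.9841·0.1611 − 240·0.0885 = 25.3662 − 21.2400 = 4.1262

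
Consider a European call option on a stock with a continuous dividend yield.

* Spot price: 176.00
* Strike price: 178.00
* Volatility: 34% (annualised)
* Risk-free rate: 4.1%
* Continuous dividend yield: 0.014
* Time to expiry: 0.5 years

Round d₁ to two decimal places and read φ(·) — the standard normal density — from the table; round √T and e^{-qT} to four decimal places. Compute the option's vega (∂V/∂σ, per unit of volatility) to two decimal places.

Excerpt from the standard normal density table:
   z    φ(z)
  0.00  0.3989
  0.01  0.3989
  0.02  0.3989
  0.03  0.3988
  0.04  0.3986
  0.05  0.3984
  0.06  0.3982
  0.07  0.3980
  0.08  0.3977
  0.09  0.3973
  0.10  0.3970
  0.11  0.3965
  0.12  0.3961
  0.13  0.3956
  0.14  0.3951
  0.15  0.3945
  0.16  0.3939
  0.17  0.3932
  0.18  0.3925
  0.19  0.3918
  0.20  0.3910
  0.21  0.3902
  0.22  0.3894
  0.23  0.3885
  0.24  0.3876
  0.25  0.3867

σ√T = 0.34 × 0.7071 = 0.2404
d₁ = [ln(176/178) + (0.041 − 0.014 + ½·0.34²)·0.5] / (σ√T) = (-0.0113 + 0.0424) / 0.2404 = 0.1294 which rounds to 0.13
√T = √0.5 = 0.7071
φ(d₁) = φ(0.13) = 0.3956
exp(−qT) = exp(−0.014·0.5) = 0.9930
vega = S·exp(−qT)·φ(d₁)·√T = 176·0.9930·0.3956·0.7071 = 48.8876

48.89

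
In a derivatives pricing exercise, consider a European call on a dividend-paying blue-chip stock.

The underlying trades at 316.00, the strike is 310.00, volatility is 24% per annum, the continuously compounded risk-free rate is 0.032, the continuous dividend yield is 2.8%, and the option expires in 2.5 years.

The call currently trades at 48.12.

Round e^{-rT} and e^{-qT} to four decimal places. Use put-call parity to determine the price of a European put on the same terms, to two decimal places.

exp(−qT) = exp(−0.028·2.5) = 0.9324;  exp(−rT) = exp(−0.032·2.5) = 0.9231
Put-call parity: C − P = S·e^(−qT) − K·e^(−rT) = 316·0.9324 − 310·0.9231 = 294.6384 − 286.1610 = 8.4774
P = C − (C − P) = 48.12 − (8.4774) = 39.6426

39.64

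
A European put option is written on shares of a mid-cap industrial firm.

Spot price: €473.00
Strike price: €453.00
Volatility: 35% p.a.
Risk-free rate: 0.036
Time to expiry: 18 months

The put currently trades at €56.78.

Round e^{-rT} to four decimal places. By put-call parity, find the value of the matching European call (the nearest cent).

€100.61

exp(−rT) = exp(−0.036·1.5) = 0.9474
Put-call parity: C − P = S − K·e^(−rT) = 473 − 453·0.9474 = 473 − 429.1722 = 43.8278
C = P + (C − P) = 56.78 + (43.8278) = 100.6078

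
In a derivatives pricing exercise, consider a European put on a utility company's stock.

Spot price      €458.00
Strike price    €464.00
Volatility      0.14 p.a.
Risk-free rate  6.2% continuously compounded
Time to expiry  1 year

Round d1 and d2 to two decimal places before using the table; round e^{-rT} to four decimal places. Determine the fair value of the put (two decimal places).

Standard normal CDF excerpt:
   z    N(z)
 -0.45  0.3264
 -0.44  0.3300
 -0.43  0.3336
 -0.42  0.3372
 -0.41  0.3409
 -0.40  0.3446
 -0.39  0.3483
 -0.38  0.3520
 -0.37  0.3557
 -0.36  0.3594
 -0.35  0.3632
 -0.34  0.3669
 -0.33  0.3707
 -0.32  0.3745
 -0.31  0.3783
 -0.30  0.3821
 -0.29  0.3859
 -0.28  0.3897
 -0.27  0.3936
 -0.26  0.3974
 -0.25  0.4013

€15.52

T = 1;  σ√T = 0.1400
d₁ = [ln(458/464) + (0.062 + 0.14²/2)·1] / 0.1400 = [-0.0130 + 0.0718] / 0.1400 = 0.4199 ⇒ 0.42
d₂ = d₁ − σ√T = 0.4199 − 0.1400 = 0.2799 ⇒ 0.28
e^(−rT) = e^(−0.062·1) = 0.9399
P = 464·0.9399·N(-0.28) − 458·N(-0.42) = 464·0.9399·0.3897 − 458·0.3372 = 169.9535 − 154.4376 = 15.5159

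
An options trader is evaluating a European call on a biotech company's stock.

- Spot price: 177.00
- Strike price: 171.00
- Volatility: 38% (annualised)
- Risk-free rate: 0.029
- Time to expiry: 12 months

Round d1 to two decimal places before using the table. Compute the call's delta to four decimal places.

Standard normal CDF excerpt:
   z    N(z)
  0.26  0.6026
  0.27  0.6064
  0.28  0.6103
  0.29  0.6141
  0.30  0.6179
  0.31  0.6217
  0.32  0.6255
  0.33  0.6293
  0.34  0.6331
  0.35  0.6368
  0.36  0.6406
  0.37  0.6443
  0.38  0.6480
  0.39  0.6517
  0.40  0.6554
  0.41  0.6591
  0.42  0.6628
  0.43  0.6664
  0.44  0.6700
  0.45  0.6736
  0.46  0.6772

σ√T = 0.38 × 1.0000 = 0.3800
d₁ = [ln(177/171) + (0.029 + ½·0.38²)·1] / (σ√T) = (0.0345 + 0.1012) / 0.3800 = 0.3571 ≈ 0.36
N(d₁) = N(0.36) = 0.6406
Δ_call = N(d₁) = 0.6406

0.6406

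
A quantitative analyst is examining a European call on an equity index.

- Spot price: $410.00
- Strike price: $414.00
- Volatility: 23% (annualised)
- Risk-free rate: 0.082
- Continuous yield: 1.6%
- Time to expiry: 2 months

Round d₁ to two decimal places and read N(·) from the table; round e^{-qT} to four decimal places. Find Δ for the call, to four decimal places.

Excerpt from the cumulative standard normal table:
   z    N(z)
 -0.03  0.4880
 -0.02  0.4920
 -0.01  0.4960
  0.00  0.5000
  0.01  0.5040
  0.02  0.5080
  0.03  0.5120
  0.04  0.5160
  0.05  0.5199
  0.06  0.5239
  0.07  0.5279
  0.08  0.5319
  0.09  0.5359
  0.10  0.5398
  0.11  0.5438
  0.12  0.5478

0.5225

σ√T = 0.23·√0.1667 = 0.0939
ln(S/K) + (r − q + σ²/2)T = ln(410/414) + (0.082 − 0.016 + 0.23²/2)·0.1667 = -0.0097 + 0.0154 = 0.0057
d₁ = 0.0057 / 0.0939 = 0.0607 → 0.06
N(d₁) = N(0.06) = 0.5239
Δ_call = exp(−qT)·N(d₁) = 0.9973·0.5239 = 0.5225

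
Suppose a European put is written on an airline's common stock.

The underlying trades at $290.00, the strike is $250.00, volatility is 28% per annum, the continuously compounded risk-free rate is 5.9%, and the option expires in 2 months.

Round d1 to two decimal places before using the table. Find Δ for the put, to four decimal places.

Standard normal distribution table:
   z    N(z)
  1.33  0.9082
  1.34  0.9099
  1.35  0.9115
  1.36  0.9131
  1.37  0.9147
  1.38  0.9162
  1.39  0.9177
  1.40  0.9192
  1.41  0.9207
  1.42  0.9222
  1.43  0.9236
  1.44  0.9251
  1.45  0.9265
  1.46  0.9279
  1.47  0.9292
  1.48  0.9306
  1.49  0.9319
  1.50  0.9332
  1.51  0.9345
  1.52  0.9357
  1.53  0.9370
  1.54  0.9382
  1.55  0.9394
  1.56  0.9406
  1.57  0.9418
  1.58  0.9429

T = 0.1667;  σ√T = 0.1143
d₁ = [ln(290/250) + (0.059 + 0.28²/2)·0.1667] / 0.1143 = [0.1484 + 0.0164] / 0.1143 = 1.4416 ⇒ 1.44
N(d₁) = N(1.44) = 0.9251
Δ_put = N(d₁) − 1 = 0.9251 − 1 = -0.0749

-0.0749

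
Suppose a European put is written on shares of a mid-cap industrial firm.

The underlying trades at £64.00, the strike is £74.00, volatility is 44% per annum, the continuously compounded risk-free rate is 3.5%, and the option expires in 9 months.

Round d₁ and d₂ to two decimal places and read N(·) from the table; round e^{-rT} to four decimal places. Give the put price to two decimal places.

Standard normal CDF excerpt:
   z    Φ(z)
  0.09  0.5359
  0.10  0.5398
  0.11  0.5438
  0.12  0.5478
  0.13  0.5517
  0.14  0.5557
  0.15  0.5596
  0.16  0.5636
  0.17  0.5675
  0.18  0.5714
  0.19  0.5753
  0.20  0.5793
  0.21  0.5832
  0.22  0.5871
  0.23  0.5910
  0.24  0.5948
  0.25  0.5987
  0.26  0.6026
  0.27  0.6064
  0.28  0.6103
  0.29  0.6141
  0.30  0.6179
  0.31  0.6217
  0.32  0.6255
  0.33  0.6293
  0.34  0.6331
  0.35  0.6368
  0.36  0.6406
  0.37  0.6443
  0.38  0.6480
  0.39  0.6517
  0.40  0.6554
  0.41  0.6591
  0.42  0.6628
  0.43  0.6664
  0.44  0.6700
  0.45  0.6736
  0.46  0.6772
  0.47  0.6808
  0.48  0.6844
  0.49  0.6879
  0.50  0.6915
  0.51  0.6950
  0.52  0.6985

£14.79

σ√T = 0.44 × 0.8660 = 0.3811
d₁ = [ln(64/74) + (0.035 + 0.44²/2)·0.75] / 0.3811 = [-0.1452 + 0.0988] / 0.3811 = -0.1216 → -0.12
d₂ = d₁ − σ√T = -0.1216 − 0.3811 = -0.5026 → -0.50
e^(−rT) = e^(−0.035·0.75) = 0.9741
N(−d₂) = N(0.50) = 0.6915;  N(−d₁) = N(0.12) = 0.5478
P = 74·0.9741·0.6915 − 64·0.5478 = 49.8457 − 35.0592 = 14.7865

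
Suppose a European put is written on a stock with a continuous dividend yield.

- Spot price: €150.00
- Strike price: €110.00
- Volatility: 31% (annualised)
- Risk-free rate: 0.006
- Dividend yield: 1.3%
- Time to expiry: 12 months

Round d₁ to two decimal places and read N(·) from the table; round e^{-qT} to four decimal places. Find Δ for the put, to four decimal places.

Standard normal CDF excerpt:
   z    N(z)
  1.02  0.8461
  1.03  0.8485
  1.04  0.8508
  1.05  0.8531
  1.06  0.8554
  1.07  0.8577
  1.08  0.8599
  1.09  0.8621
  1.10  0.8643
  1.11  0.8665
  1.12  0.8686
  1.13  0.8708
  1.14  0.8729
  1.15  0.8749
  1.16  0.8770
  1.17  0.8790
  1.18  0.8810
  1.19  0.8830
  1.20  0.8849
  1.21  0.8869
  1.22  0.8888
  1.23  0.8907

-0.1275

σ√T = 0.31 × 1.0000 = 0.3100
d₁ = [ln(150/110) + (0.006 − 0.013 + 0.31²/2)·1] / 0.3100 = [0.3102 + 0.0411] / 0.3100 = 1.1329 ⇒ 1.13
N(d₁) = N(1.13) = 0.8708
Δ_put = exp(−qT)·(N(d₁) − 1) = 0.9871·(0.8708 − 1) = -0.1275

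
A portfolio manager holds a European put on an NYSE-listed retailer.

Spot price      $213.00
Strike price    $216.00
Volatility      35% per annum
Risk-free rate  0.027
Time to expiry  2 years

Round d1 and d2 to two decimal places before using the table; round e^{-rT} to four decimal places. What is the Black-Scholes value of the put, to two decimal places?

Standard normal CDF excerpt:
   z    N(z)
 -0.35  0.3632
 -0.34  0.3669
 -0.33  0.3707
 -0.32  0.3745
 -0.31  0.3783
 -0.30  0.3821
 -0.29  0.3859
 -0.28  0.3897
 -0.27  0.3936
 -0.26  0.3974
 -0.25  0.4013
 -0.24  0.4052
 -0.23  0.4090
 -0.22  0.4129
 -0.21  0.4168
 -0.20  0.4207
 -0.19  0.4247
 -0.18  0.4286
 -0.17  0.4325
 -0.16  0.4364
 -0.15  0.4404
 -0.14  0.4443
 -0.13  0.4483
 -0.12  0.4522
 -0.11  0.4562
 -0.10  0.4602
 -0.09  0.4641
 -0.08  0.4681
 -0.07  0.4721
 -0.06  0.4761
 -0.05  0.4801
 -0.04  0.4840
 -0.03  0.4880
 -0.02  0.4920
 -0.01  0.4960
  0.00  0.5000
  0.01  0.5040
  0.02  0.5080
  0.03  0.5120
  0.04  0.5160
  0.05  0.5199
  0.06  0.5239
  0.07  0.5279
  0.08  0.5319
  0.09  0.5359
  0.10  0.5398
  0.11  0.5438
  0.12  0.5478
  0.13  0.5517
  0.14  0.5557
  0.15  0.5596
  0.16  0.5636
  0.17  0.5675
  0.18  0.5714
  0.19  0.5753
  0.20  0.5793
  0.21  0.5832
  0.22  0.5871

σ√T = 0.35·√2 = 0.4950
ln(S/K) + (r + σ²/2)T = ln(213/216) + (0.027 + 0.35²/2)·2 = -0.0140 + 0.1765 = 0.1625
d₁ = 0.1625 / 0.4950 = 0.3283 which rounds to 0.33
d₂ = d₁ − σ√T = 0.3283 − 0.4950 = -0.1666 which rounds to -0.17
e^(−rT) = e^(−0.027·2) = 0.9474
P = 216·0.9474·N(0.17) − 213·N(-0.33) = 216·0.9474·0.5675 − 213·0.3707 = 116.1323 − 78.9591 = 37.1732

$37.17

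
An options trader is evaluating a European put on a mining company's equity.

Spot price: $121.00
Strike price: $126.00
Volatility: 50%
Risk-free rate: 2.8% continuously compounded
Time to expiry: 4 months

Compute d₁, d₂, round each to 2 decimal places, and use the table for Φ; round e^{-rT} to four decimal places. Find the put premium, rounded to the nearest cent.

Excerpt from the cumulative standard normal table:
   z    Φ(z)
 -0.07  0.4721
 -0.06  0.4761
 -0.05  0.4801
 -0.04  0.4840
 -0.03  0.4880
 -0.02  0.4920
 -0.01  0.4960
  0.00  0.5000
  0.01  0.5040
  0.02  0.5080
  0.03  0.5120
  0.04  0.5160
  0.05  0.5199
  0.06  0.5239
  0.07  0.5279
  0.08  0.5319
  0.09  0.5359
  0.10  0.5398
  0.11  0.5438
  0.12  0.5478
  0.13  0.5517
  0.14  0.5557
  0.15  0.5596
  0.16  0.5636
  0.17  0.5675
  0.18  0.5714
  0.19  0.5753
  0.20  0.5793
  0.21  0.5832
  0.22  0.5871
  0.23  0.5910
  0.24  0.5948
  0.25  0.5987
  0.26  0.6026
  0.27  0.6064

σ√T = 0.5·√0.3333 = 0.2887
d₁ = [ln(121/126) + (0.028 + ½·0.5²)·0.3333] / (σ√T) = (-0.0405 + 0.0510) / 0.2887 = 0.0364 → 0.04
d₂ = 0.0364 − 0.2887 = -0.2523 → -0.25
exp(−rT) = exp(−0.028·0.3333) = 0.9907
N(−d₂) = N(0.25) = 0.5987;  N(−d₁) = N(-0.04) = 0.4840
P = 126·0.9907·0.5987 − 121·0.4840 = 74.7346 − 58.5640 = 16.1706

$16.17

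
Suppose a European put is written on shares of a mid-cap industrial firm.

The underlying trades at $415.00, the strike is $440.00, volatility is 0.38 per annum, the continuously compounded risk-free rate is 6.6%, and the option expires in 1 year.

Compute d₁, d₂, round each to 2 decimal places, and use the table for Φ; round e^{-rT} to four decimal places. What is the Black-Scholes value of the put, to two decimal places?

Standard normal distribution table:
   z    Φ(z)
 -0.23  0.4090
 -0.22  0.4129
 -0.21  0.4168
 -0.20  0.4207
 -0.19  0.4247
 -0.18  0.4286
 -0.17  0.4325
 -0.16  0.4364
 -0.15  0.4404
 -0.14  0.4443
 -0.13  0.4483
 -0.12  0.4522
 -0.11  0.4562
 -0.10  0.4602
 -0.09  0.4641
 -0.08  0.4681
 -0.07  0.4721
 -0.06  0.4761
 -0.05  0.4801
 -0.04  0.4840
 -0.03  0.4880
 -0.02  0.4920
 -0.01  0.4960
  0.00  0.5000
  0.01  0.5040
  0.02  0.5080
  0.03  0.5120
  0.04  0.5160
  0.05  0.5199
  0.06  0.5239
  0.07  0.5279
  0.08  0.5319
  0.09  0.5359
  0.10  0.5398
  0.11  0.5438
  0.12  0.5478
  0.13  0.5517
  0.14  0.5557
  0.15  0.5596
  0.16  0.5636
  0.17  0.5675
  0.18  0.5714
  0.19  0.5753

σ√T = 0.38·√1 = 0.3800
d₁ = [ln(415/440) + (0.066 + 0.38²/2)·1] / 0.3800 = [-0.0585 + 0.1382] / 0.3800 = 0.2097 → 0.21
d₂ = d₁ − σ√T = 0.2097 − 0.3800 = -0.1703 → -0.17
exp(−rT) = exp(−0.066·1) = 0.9361
N(−d₂) = N(0.17) = 0.5675;  N(−d₁) = N(-0.21) = 0.4168
P = 440·0.9361·0.5675 − 415·0.4168 = 233.7442 − 172.9720 = 60.7722

$60.77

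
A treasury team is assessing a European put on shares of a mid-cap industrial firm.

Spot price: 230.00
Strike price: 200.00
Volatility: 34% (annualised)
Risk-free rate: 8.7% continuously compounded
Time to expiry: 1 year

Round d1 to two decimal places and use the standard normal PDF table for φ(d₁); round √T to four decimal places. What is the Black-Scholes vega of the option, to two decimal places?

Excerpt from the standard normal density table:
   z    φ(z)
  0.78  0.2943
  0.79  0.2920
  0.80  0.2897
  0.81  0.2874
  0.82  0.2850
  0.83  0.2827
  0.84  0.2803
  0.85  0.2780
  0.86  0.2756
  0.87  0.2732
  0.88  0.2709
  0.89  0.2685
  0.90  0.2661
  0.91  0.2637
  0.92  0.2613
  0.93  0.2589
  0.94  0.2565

σ√T = 0.34·√1 = 0.3400
ln(S/K) + (r + σ²/2)T = ln(230/200) + (0.087 + 0.34²/2)·1 = 0.1398 + 0.1448 = 0.2846
d₁ = 0.2846 / 0.3400 = 0.8369 which rounds to 0.84
√T = √1 = 1.0000
φ(d₁) = φ(0.84) = 0.2803
vega = S·φ(d₁)·√T = 230·0.2803·1.0000 = 64.4690

64.47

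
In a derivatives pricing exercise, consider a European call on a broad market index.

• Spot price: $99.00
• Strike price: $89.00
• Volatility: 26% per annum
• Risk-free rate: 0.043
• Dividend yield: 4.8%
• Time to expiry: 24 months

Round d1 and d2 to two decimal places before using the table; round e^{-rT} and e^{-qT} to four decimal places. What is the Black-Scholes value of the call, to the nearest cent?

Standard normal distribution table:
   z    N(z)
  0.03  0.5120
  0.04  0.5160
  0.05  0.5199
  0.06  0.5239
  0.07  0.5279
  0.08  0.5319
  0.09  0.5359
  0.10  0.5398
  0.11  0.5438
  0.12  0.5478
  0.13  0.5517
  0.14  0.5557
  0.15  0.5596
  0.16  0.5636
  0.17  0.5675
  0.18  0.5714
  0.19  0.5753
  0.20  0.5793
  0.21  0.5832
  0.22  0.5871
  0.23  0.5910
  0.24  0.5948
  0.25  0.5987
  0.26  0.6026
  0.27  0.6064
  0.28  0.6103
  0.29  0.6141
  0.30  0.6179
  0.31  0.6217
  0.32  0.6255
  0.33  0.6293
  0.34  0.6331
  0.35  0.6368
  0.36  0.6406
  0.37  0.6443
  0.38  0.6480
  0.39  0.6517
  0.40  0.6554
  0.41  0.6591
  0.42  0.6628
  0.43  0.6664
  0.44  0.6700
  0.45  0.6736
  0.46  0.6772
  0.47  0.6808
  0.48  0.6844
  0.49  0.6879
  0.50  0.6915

T = 2;  σ√T = 0.3677
d₁ = [ln(99/89) + (0.043 − 0.048 + 0.26²/2)·2] / 0.3677 = [0.1065 + 0.0576] / 0.3677 = 0.4462 which rounds to 0.45
d₂ = d₁ − σ√T = 0.4462 − 0.3677 = 0.0786 which rounds to 0.08
exp(−qT) = exp(−0.048·2) = 0.9085;  exp(−rT) = exp(−0.043·2) = 0.9176
N(d₁) = N(0.45) = 0.6736;  N(d₂) = N(0.08) = 0.5319
C = 99·0.9085·0.6736 − 89·0.9176·0.5319 = 60.5846 − 43.4384 = 17.1462

$17.15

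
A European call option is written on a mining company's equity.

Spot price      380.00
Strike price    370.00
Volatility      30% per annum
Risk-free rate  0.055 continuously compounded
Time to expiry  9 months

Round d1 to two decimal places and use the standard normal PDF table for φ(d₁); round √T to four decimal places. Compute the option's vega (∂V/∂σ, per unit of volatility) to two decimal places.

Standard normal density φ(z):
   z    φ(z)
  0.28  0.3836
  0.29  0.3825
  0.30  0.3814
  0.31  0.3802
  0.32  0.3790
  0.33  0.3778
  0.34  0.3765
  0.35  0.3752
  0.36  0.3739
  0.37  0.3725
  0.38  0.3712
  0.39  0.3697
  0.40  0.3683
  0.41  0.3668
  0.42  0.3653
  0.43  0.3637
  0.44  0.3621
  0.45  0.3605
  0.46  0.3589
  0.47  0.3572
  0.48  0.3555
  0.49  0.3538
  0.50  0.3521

121.66

σ√T = 0.3 × 0.8660 = 0.2598
d₁ = [ln(380/370) + (0.055 + 0.3²/2)·0.75] / 0.2598 = [0.0267 + 0.0750] / 0.2598 = 0.3913 ≈ 0.39
√T = √0.75 = 0.8660
φ(d₁) = φ(0.39) = 0.3697
vega = S·φ(d₁)·√T = 380·0.3697·0.8660 = 121.6609
(The put has the same vega.)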